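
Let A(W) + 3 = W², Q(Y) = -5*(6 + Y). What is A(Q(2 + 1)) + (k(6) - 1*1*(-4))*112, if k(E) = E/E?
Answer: 2582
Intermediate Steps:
Q(Y) = -30 - 5*Y
k(E) = 1
A(W) = -3 + W²
A(Q(2 + 1)) + (k(6) - 1*1*(-4))*112 = (-3 + (-30 - 5*(2 + 1))²) + (1 - 1*1*(-4))*112 = (-3 + (-30 - 5*3)²) + (1 - 1*(-4))*112 = (-3 + (-30 - 15)²) + (1 + 4)*112 = (-3 + (-45)²) + 5*112 = (-3 + 2025) + 560 = 2022 + 560 = 2582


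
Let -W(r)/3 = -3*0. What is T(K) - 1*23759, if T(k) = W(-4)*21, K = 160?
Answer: -23759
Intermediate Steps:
W(r) = 0 (W(r) = -(-9)*0 = -3*0 = 0)
T(k) = 0 (T(k) = 0*21 = 0)
T(K) - 1*23759 = 0 - 1*23759 = 0 - 23759 = -23759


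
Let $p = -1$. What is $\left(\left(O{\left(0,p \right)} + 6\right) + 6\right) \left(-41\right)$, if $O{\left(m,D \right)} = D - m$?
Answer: $-451$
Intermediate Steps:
$\left(\left(O{\left(0,p \right)} + 6\right) + 6\right) \left(-41\right) = \left(\left(\left(-1 - 0\right) + 6\right) + 6\right) \left(-41\right) = \left(\left(\left(-1 + 0\right) + 6\right) + 6\right) \left(-41\right) = \left(\left(-1 + 6\right) + 6\right) \left(-41\right) = \left(5 + 6\right) \left(-41\right) = 11 \left(-41\right) = -451$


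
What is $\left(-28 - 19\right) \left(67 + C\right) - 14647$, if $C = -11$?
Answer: $-17279$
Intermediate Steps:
$\left(-28 - 19\right) \left(67 + C\right) - 14647 = \left(-28 - 19\right) \left(67 - 11\right) - 14647 = \left(-47\right) 56 - 14647 = -2632 - 14647 = -17279$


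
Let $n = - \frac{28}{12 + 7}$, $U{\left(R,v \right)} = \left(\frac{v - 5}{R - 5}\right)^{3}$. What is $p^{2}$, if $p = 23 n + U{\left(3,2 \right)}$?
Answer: $\frac{21520321}{23104} \approx 931.45$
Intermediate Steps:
$U{\left(R,v \right)} = \frac{\left(-5 + v\right)^{3}}{\left(-5 + R\right)^{3}}$ ($U{\left(R,v \right)} = \left(\frac{-5 + v}{-5 + R}\right)^{3} = \frac{\left(-5 + v\right)^{3}}{\left(-5 + R\right)^{3}}$)
$n = - \frac{28}{19} \approx -1.4737$
$p = - \frac{4639}{152}$ ($p = 23 \left(- \frac{28}{19}\right) + \frac{\left(-5 + 2\right)^{3}}{\left(-5 + 3\right)^{3}} = - \frac{644}{19} + \frac{\left(-3\right)^{3}}{-8} = - \frac{644}{19} - - \frac{27}{8} = - \frac{644}{19} + \frac{27}{8} = - \frac{4639}{152} \approx -30.52$)
$p^{2} = \left(- \frac{4639}{152}\right)^{2} = \frac{21520321}{23104}$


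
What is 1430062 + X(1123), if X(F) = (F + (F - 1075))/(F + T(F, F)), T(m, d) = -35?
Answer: 1555908627/1088 ≈ 1.4301e+6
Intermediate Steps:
X(F) = (-1075 + 2*F)/(-35 + F) (X(F) = (F + (F - 1075))/(F - 35) = (F + (-1075 + F))/(-35 + F) = (-1075 + 2*F)/(-35 + F))
1430062 + X(1123) = 1430062 + (-1075 + 2*1123)/(-35 + 1123) = 1430062 + (-1075 + 2246)/1088 = 1430062 + (1/1088)*1171 = 1430062 + 1171/1088 = 1555908627/1088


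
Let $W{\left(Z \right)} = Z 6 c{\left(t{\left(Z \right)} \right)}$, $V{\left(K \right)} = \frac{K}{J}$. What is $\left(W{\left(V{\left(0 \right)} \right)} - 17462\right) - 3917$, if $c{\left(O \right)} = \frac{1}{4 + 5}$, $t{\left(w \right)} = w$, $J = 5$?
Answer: $-21379$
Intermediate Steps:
$c{\left(O \right)} = \frac{1}{9}$
$V{\left(K \right)} = \frac{K}{5}$
$W{\left(Z \right)} = \frac{2 Z}{3}$ ($W{\left(Z \right)} = Z 6 \cdot \frac{1}{9} = 6 Z \frac{1}{9} = \frac{2 Z}{3}$)
$\left(W{\left(V{\left(0 \right)} \right)} - 17462\right) - 3917 = \left(\frac{2 \cdot \frac{1}{5} \cdot 0}{3} - 17462\right) - 3917 = \left(\frac{2}{3} \cdot 0 - 17462\right) - 3917 = \left(0 - 17462\right) - 3917 = -17462 - 3917 = -21379$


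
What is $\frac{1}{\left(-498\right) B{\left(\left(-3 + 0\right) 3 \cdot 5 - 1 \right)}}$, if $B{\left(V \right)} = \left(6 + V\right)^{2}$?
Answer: $- \frac{1}{796800} \approx -1.255 \cdot 10^{-6}$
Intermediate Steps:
$\frac{1}{\left(-498\right) B{\left(\left(-3 + 0\right) 3 \cdot 5 - 1 \right)}} = \frac{1}{\left(-498\right) \left(6 + \left(\left(-3 + 0\right) 3 \cdot 5 - 1\right)\right)^{2}} = \frac{1}{\left(-498\right) \left(6 - 46\right)^{2}} = \frac{1}{\left(-498\right) \left(-40\right)^{2}} = \frac{1}{\left(-498\right) 1600} = \frac{1}{-796800} = - \frac{1}{796800}$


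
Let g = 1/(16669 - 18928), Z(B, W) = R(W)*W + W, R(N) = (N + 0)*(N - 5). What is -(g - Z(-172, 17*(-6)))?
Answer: -2515012469/2259 ≈ -1.1133e+6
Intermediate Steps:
R(N) = N*(-5 + N)
Z(B, W) = W + W²*(-5 + W) (Z(B, W) = (W*(-5 + W))*W + W = W²*(-5 + W) + W = W + W²*(-5 + W))
g = -1/2259 (g = 1/(-2259) = -1/2259 ≈ -0.00044267)
-(g - Z(-172, 17*(-6))) = -(-1/2259 - 17*(-6)*(1 + (17*(-6))*(-5 + 17*(-6)))) = -(-1/2259 - (-102)*(1 - 102*(-5 - 102))) = -(-1/2259 - (-102)*(1 - 102*(-107))) = -(-1/2259 - (-102)*(1 + 10914)) = -(-1/2259 - (-102)*10915) = -(-1/2259 - 1*(-1113330)) = -(-1/2259 + 1113330) = -1*2515012469/2259 = -2515012469/2259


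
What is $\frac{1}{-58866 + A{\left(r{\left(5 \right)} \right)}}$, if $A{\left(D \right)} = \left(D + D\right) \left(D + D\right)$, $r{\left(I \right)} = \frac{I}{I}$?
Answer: $- \frac{1}{58862} \approx -1.6989 \cdot 10^{-5}$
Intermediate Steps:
$r{\left(I \right)} = 1$
$A{\left(D \right)} = 4 D^{2}$ ($A{\left(D \right)} = 2 D 2 D = 4 D^{2}$)
$\frac{1}{-58866 + A{\left(r{\left(5 \right)} \right)}} = \frac{1}{-58866 + 4 \cdot 1^{2}} = \frac{1}{-58866 + 4 \cdot 1} = \frac{1}{-58866 + 4} = \frac{1}{-58862} = - \frac{1}{58862}$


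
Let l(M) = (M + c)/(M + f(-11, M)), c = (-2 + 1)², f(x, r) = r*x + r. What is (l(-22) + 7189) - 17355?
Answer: -670963/66 ≈ -10166.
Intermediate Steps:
f(x, r) = r + r*x
c = 1 (c = (-1)² = 1)
l(M) = -(1 + M)/(9*M) (l(M) = (M + 1)/(M + M*(1 - 11)) = (1 + M)/(M + M*(-10)) = (1 + M)/(M - 10*M) = (1 + M)/((-9*M)) = (1 + M)*(-1/(9*M)) = -(1 + M)/(9*M))
(l(-22) + 7189) - 17355 = ((⅑)*(-1 - 1*(-22))/(-22) + 7189) - 17355 = ((⅑)*(-1/22)*(-1 + 22) + 7189) - 17355 = ((⅑)*(-1/22)*21 + 7189) - 17355 = (-7/66 + 7189) - 17355 = 474467/66 - 17355 = -670963/66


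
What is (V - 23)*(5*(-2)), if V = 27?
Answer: -40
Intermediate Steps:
(V - 23)*(5*(-2)) = (27 - 23)*(5*(-2)) = 4*(-10) = -40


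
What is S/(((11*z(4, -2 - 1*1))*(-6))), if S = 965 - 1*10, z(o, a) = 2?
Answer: -955/132 ≈ -7.2348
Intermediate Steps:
S = 955 (S = 965 - 10 = 955)
S/(((11*z(4, -2 - 1*1))*(-6))) = 955/(((11*2)*(-6))) = 955/((22*(-6))) = 955/(-132) = 955*(-1/132) = -955/132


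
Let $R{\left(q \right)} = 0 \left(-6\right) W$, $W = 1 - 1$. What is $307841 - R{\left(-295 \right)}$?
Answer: $307841$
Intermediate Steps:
$W = 0$
$R{\left(q \right)} = 0$ ($R{\left(q \right)} = 0 \left(-6\right) 0 = 0 \cdot 0 = 0$)
$307841 - R{\left(-295 \right)} = 307841 - 0 = 307841 + 0 = 307841$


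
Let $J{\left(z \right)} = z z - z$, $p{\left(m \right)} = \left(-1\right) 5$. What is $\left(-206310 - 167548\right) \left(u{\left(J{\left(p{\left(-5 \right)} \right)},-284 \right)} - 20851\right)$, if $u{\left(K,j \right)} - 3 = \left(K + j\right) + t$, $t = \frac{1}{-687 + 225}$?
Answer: $\frac{1822394187125}{231} \approx 7.8891 \cdot 10^{9}$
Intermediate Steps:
$t = - \frac{1}{462}$ ($t = \frac{1}{-462} = - \frac{1}{462} \approx -0.0021645$)
$p{\left(m \right)} = -5$
$J{\left(z \right)} = z^{2} - z$
$u{\left(K,j \right)} = \frac{1385}{462} + K + j$ ($u{\left(K,j \right)} = 3 - \left(\frac{1}{462} - K - j\right) = 3 + \left(- \frac{1}{462} + K + j\right) = \frac{1385}{462} + K + j$)
$\left(-206310 - 167548\right) \left(u{\left(J{\left(p{\left(-5 \right)} \right)},-284 \right)} - 20851\right) = \left(-206310 - 167548\right) \left(\left(\frac{1385}{462} - 5 \left(-1 - 5\right) - 284\right) - 20851\right) = - 373858 \left(\left(\frac{1385}{462} - -30 - 284\right) - 20851\right) = - 373858 \left(\left(\frac{1385}{462} + 30 - 284\right) - 20851\right) = - 373858 \left(- \frac{115963}{462} - 20851\right) = \left(-373858\right) \left(- \frac{9749125}{462}\right) = \frac{1822394187125}{231}$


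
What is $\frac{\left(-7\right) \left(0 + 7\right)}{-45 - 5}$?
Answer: $\frac{49}{50} \approx 0.98$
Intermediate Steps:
$\frac{\left(-7\right) \left(0 + 7\right)}{-45 - 5} = \frac{\left(-7\right) 7}{-50} = \left(-49\right) \left(- \frac{1}{50}\right) = \frac{49}{50}$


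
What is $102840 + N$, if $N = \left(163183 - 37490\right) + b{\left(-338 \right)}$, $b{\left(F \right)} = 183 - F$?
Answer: $229054$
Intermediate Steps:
$N = 126214$ ($N = \left(163183 - 37490\right) + \left(183 - -338\right) = 125693 + \left(183 + 338\right) = 125693 + 521 = 126214$)
$102840 + N = 102840 + 126214 = 229054$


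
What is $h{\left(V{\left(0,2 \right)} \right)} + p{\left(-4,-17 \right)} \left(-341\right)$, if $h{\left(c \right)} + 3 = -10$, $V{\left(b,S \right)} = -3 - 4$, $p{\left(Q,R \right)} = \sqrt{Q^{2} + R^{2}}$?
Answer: $-13 - 341 \sqrt{305} \approx -5968.3$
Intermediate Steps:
$V{\left(b,S \right)} = -7$ ($V{\left(b,S \right)} = -3 - 4 = -7$)
$h{\left(c \right)} = -13$ ($h{\left(c \right)} = -3 - 10 = -13$)
$h{\left(V{\left(0,2 \right)} \right)} + p{\left(-4,-17 \right)} \left(-341\right) = -13 + \sqrt{\left(-4\right)^{2} + \left(-17\right)^{2}} \left(-341\right) = -13 + \sqrt{16 + 289} \left(-341\right) = -13 + \sqrt{305} \left(-341\right) = -13 - 341 \sqrt{305}$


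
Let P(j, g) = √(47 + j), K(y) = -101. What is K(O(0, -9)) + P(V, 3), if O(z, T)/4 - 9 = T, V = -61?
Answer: -101 + I*√14 ≈ -101.0 + 3.7417*I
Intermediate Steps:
O(z, T) = 36 + 4*T
K(O(0, -9)) + P(V, 3) = -101 + √(47 - 61) = -101 + √(-14) = -101 + I*√14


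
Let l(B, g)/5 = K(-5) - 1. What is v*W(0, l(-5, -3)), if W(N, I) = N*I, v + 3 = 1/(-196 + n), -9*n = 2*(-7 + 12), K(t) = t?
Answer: 0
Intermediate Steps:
n = -10/9 (n = -2*(-7 + 12)/9 = -2*5/9 = -1/9*10 = -10/9 ≈ -1.1111)
v = -5331/1774 (v = -3 + 1/(-196 - 10/9) = -3 + 1/(-1774/9) = -3 - 9/1774 = -5331/1774 ≈ -3.0051)
l(B, g) = -30 (l(B, g) = 5*(-5 - 1) = 5*(-6) = -30)
W(N, I) = I*N
v*W(0, l(-5, -3)) = -(-79965)*0/887 = -5331/1774*0 = 0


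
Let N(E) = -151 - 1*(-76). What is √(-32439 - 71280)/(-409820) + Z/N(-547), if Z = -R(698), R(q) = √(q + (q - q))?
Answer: √698/75 - I*√103719/409820 ≈ 0.35226 - 0.00078584*I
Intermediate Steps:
R(q) = √q (R(q) = √(q + 0) = √q)
N(E) = -75 (N(E) = -151 + 76 = -75)
Z = -√698 ≈ -26.420
√(-32439 - 71280)/(-409820) + Z/N(-547) = √(-32439 - 71280)/(-409820) - √698/(-75) = √(-103719)*(-1/409820) - √698*(-1/75) = (I*√103719)*(-1/409820) + √698/75 = -I*√103719/409820 + √698/75 = √698/75 - I*√103719/409820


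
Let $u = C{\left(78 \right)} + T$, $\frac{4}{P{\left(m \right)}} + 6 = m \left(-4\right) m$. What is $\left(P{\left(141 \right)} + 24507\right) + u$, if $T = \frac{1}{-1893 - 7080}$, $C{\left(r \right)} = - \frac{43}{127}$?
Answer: $\frac{370173451678691}{15105013605} \approx 24507.0$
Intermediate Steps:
$P{\left(m \right)} = \frac{4}{-6 - 4 m^{2}}$ ($P{\left(m \right)} = \frac{4}{-6 + m \left(-4\right) m} = \frac{4}{-6 + - 4 m m} = \frac{4}{-6 - 4 m^{2}}$)
$C{\left(r \right)} = - \frac{43}{127}$ ($C{\left(r \right)} = \left(-43\right) \frac{1}{127} = - \frac{43}{127}$)
$T = - \frac{1}{8973}$ ($T = \frac{1}{-8973} = - \frac{1}{8973} \approx -0.00011145$)
$u = - \frac{385966}{1139571}$ ($u = - \frac{43}{127} - \frac{1}{8973} = - \frac{385966}{1139571} \approx -0.33869$)
$\left(P{\left(141 \right)} + 24507\right) + u = \left(- \frac{2}{3 + 2 \cdot 141^{2}} + 24507\right) - \frac{385966}{1139571} = \left(- \frac{2}{3 + 2 \cdot 19881} + 24507\right) - \frac{385966}{1139571} = \left(- \frac{2}{3 + 39762} + 24507\right) - \frac{385966}{1139571} = \left(- \frac{2}{39765} + 24507\right) - \frac{385966}{1139571} = \frac{974520853}{39765} - \frac{385966}{1139571} = \frac{370173451678691}{15105013605}$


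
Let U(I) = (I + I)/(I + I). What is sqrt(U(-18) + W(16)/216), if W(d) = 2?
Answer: sqrt(327)/18 ≈ 1.0046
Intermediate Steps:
U(I) = 1 (U(I) = (2*I)/((2*I)) = (2*I)*(1/(2*I)) = 1)
sqrt(U(-18) + W(16)/216) = sqrt(1 + 2/216) = sqrt(1 + 2*(1/216)) = sqrt(1 + 1/108) = sqrt(109/108) = sqrt(327)/18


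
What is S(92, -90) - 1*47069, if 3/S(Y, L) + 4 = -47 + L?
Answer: -2212244/47 ≈ -47069.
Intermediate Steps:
S(Y, L) = 3/(-51 + L) (S(Y, L) = 3/(-4 + (-47 + L)) = 3/(-51 + L))
S(92, -90) - 1*47069 = 3/(-51 - 90) - 1*47069 = 3/(-141) - 47069 = 3*(-1/141) - 47069 = -1/47 - 47069 = -2212244/47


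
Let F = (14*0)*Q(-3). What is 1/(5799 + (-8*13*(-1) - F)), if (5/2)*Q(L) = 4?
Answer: 1/5903 ≈ 0.00016941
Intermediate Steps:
Q(L) = 8/5 (Q(L) = (2/5)*4 = 8/5)
F = 0 (F = (14*0)*(8/5) = 0*(8/5) = 0)
1/(5799 + (-8*13*(-1) - F)) = 1/(5799 + (-8*13*(-1) - 1*0)) = 1/(5799 + (-104*(-1) + 0)) = 1/(5799 + (104 + 0)) = 1/(5799 + 104) = 1/5903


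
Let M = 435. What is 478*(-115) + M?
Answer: -54535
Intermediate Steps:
478*(-115) + M = 478*(-115) + 435 = -54970 + 435 = -54535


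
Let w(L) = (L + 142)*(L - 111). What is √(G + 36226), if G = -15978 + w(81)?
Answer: √13558 ≈ 116.44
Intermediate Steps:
w(L) = (-111 + L)*(142 + L) (w(L) = (142 + L)*(-111 + L) = (-111 + L)*(142 + L))
G = -22668 (G = -15978 + (-15762 + 81² + 31*81) = -15978 + (-15762 + 6561 + 2511) = -15978 - 6690 = -22668)
√(G + 36226) = √(-22668 + 36226) = √13558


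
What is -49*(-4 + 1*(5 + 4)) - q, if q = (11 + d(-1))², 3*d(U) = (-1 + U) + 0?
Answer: -3166/9 ≈ -351.78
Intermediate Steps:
d(U) = -⅓ + U/3 (d(U) = ((-1 + U) + 0)/3 = (-1 + U)/3 = -⅓ + U/3)
q = 961/9 (q = (11 + (-⅓ + (⅓)*(-1)))² = (11 + (-⅓ - ⅓))² = (11 - ⅔)² = (31/3)² = 961/9 ≈ 106.78)
-49*(-4 + 1*(5 + 4)) - q = -49*(-4 + 1*(5 + 4)) - 1*961/9 = -49*(-4 + 1*9) - 961/9 = -49*(-4 + 9) - 961/9 = -49*5 - 961/9 = -245 - 961/9 = -3166/9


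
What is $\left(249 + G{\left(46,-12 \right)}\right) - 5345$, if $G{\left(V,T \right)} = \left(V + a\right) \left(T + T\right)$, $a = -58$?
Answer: $-4808$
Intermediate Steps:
$G{\left(V,T \right)} = 2 T \left(-58 + V\right)$ ($G{\left(V,T \right)} = \left(V - 58\right) \left(T + T\right) = \left(-58 + V\right) 2 T = 2 T \left(-58 + V\right)$)
$\left(249 + G{\left(46,-12 \right)}\right) - 5345 = \left(249 + 2 \left(-12\right) \left(-58 + 46\right)\right) - 5345 = \left(249 + 2 \left(-12\right) \left(-12\right)\right) - 5345 = \left(249 + 288\right) - 5345 = 537 - 5345 = -4808$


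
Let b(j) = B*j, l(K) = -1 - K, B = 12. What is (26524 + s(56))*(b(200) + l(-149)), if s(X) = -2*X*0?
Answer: 67583152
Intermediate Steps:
s(X) = 0
b(j) = 12*j
(26524 + s(56))*(b(200) + l(-149)) = (26524 + 0)*(12*200 + (-1 - 1*(-149))) = 26524*(2400 + (-1 + 149)) = 26524*(2400 + 148) = 26524*2548 = 67583152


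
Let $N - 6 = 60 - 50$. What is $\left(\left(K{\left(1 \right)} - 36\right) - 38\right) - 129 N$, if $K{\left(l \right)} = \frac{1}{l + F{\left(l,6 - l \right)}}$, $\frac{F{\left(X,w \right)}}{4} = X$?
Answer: $- \frac{10689}{5} \approx -2137.8$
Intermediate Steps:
$F{\left(X,w \right)} = 4 X$
$K{\left(l \right)} = \frac{1}{5 l}$ ($K{\left(l \right)} = \frac{1}{l + 4 l} = \frac{1}{5 l}$)
$N = 16$ ($N = 6 + \left(60 - 50\right) = 6 + 10 = 16$)
$\left(\left(K{\left(1 \right)} - 36\right) - 38\right) - 129 N = \left(\left(\frac{1}{5 \cdot 1} - 36\right) - 38\right) - 2064 = \left(\left(\frac{1}{5} \cdot 1 - 36\right) - 38\right) - 2064 = \left(\left(\frac{1}{5} - 36\right) - 38\right) - 2064 = \left(- \frac{179}{5} - 38\right) - 2064 = - \frac{369}{5} - 2064 = - \frac{10689}{5}$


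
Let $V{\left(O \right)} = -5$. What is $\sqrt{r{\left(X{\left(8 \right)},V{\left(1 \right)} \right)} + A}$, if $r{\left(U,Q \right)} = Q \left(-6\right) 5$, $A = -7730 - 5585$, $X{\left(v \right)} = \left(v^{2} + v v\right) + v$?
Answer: $i \sqrt{13165} \approx 114.74 i$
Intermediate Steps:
$X{\left(v \right)} = v + 2 v^{2}$ ($X{\left(v \right)} = \left(v^{2} + v^{2}\right) + v = 2 v^{2} + v = v + 2 v^{2}$)
$A = -13315$
$r{\left(U,Q \right)} = - 30 Q$ ($r{\left(U,Q \right)} = - 6 Q 5 = - 30 Q$)
$\sqrt{r{\left(X{\left(8 \right)},V{\left(1 \right)} \right)} + A} = \sqrt{\left(-30\right) \left(-5\right) - 13315} = \sqrt{150 - 13315} = \sqrt{-13165} = i \sqrt{13165}$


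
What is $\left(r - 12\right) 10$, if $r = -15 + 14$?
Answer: $-130$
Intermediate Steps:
$r = -1$
$\left(r - 12\right) 10 = \left(-1 - 12\right) 10 = \left(-13\right) 10 = -130$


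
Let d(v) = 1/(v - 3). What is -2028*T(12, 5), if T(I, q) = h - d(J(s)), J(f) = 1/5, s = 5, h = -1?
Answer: 9126/7 ≈ 1303.7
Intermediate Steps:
J(f) = ⅕ (J(f) = 1*(⅕) = ⅕)
d(v) = 1/(-3 + v)
T(I, q) = -9/14 (T(I, q) = -1 - 1/(-3 + ⅕) = -1 - 1/(-14/5) = -1 - 1*(-5/14) = -1 + 5/14 = -9/14)
-2028*T(12, 5) = -2028*(-9/14) = 9126/7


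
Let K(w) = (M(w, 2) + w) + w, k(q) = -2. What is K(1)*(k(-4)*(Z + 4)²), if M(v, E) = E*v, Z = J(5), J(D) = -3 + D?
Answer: -288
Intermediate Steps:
Z = 2 (Z = -3 + 5 = 2)
K(w) = 4*w (K(w) = (2*w + w) + w = 3*w + w = 4*w)
K(1)*(k(-4)*(Z + 4)²) = (4*1)*(-2*(2 + 4)²) = 4*(-2*6²) = 4*(-2*36) = 4*(-72) = -288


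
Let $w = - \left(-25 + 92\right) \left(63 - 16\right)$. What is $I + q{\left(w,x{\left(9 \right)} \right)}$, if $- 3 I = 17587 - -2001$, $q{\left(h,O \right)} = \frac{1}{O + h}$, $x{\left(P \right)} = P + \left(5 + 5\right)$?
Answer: $- \frac{61310443}{9390} \approx -6529.3$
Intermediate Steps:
$x{\left(P \right)} = 10 + P$ ($x{\left(P \right)} = P + 10 = 10 + P$)
$w = -3149$ ($w = - 67 \cdot 47 = \left(-1\right) 3149 = -3149$)
$I = - \frac{19588}{3}$ ($I = - \frac{17587 - -2001}{3} = - \frac{17587 + 2001}{3} = \left(- \frac{1}{3}\right) 19588 = - \frac{19588}{3} \approx -6529.3$)
$I + q{\left(w,x{\left(9 \right)} \right)} = - \frac{19588}{3} + \frac{1}{\left(10 + 9\right) - 3149} = - \frac{19588}{3} + \frac{1}{19 - 3149} = - \frac{19588}{3} + \frac{1}{-3130} = - \frac{19588}{3} - \frac{1}{3130} = - \frac{61310443}{9390}$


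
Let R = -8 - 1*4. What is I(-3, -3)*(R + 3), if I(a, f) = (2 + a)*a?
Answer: -27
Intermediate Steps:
I(a, f) = a*(2 + a)
R = -12 (R = -8 - 4 = -12)
I(-3, -3)*(R + 3) = (-3*(2 - 3))*(-12 + 3) = -3*(-1)*(-9) = 3*(-9) = -27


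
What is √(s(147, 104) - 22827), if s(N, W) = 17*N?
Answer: 22*I*√42 ≈ 142.58*I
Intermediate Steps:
√(s(147, 104) - 22827) = √(17*147 - 22827) = √(2499 - 22827) = √(-20328) = 22*I*√42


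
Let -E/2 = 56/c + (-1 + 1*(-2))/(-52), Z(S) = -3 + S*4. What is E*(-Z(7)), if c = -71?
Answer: -67475/1846 ≈ -36.552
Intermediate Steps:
Z(S) = -3 + 4*S
E = 2699/1846 (E = -2*(56/(-71) + (-1 + 1*(-2))/(-52)) = -2*(56*(-1/71) + (-1 - 2)*(-1/52)) = -2*(-56/71 - 3*(-1/52)) = -2*(-56/71 + 3/52) = -2*(-2699/3692) = 2699/1846 ≈ 1.4621)
E*(-Z(7)) = 2699*(-(-3 + 4*7))/1846 = 2699*(-(-3 + 28))/1846 = 2699*(-1*25)/1846 = (2699/1846)*(-25) = -67475/1846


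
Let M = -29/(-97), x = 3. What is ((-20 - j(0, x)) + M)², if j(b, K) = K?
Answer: 4848804/9409 ≈ 515.34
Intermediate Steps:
M = 29/97 (M = -29*(-1/97) = 29/97 ≈ 0.29897)
((-20 - j(0, x)) + M)² = ((-20 - 1*3) + 29/97)² = ((-20 - 3) + 29/97)² = (-23 + 29/97)² = (-2202/97)² = 4848804/9409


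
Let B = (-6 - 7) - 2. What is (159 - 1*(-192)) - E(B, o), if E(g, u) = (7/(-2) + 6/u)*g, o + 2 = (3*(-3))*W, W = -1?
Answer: 4359/14 ≈ 311.36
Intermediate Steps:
B = -15 (B = -13 - 2 = -15)
o = 7 (o = -2 + (3*(-3))*(-1) = -2 - 9*(-1) = -2 + 9 = 7)
E(g, u) = g*(-7/2 + 6/u) (E(g, u) = (7*(-½) + 6/u)*g = (-7/2 + 6/u)*g = g*(-7/2 + 6/u))
(159 - 1*(-192)) - E(B, o) = (159 - 1*(-192)) - (-15)*(12 - 7*7)/(2*7) = (159 + 192) - (-15)*(12 - 49)/(2*7) = 351 - (-15)*(-37)/(2*7) = 351 - 1*555/14 = 351 - 555/14 = 4359/14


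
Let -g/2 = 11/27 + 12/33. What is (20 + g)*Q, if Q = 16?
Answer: 87712/297 ≈ 295.33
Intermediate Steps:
g = -458/297 (g = -2*(11/27 + 12/33) = -2*(11*(1/27) + 12*(1/33)) = -2*(11/27 + 4/11) = -2*229/297 = -458/297 ≈ -1.5421)
(20 + g)*Q = (20 - 458/297)*16 = (5482/297)*16 = 87712/297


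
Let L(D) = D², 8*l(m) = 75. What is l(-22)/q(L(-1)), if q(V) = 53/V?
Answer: 75/424 ≈ 0.17689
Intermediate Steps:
l(m) = 75/8 (l(m) = (⅛)*75 = 75/8)
l(-22)/q(L(-1)) = 75/(8*((53/((-1)²)))) = 75/(8*((53/1))) = 75/(8*((53*1))) = (75/8)/53 = (75/8)*(1/53) = 75/424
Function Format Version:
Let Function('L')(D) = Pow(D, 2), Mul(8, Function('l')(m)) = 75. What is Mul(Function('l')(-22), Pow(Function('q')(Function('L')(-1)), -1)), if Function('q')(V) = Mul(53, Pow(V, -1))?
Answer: Rational(75, 424) ≈ 0.17689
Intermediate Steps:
Function('l')(m) = Rational(75, 8) (Function('l')(m) = Mul(Rational(1, 8), 75) = Rational(75, 8))
Mul(Function('l')(-22), Pow(Function('q')(Function('L')(-1)), -1)) = Mul(Rational(75, 8), Pow(Mul(53, Pow(Pow(-1, 2), -1)), -1)) = Mul(Rational(75, 8), Pow(Mul(53, Pow(1, -1)), -1)) = Mul(Rational(75, 8), Pow(Mul(53, 1), -1)) = Mul(Rational(75, 8), Pow(53, -1)) = Mul(Rational(75, 8), Rational(1, 53)) = Rational(75, 424)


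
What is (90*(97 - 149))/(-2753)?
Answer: 4680/2753 ≈ 1.7000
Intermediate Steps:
(90*(97 - 149))/(-2753) = (90*(-52))*(-1/2753) = -4680*(-1/2753) = 4680/2753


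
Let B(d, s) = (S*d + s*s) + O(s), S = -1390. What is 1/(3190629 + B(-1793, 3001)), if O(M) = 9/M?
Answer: 3001/44081388909 ≈ 6.8079e-8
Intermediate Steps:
B(d, s) = s**2 - 1390*d + 9/s (B(d, s) = (-1390*d + s*s) + 9/s = (-1390*d + s**2) + 9/s = (s**2 - 1390*d) + 9/s = s**2 - 1390*d + 9/s)
1/(3190629 + B(-1793, 3001)) = 1/(3190629 + (3001**2 - 1390*(-1793) + 9/3001)) = 1/(3190629 + (9006001 + 2492270 + 9*(1/3001))) = 1/(3190629 + (9006001 + 2492270 + 9/3001)) = 1/(3190629 + 34506311280/3001) = 1/(44081388909/3001) = 3001/44081388909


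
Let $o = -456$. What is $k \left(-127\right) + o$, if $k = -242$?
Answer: $30278$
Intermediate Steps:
$k \left(-127\right) + o = \left(-242\right) \left(-127\right) - 456 = 30734 - 456 = 30278$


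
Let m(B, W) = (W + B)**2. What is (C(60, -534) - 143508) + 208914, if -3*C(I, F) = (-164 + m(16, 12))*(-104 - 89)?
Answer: 315878/3 ≈ 1.0529e+5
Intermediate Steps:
m(B, W) = (B + W)**2
C(I, F) = 119660/3 (C(I, F) = -(-164 + (16 + 12)**2)*(-104 - 89)/3 = -(-164 + 28**2)*(-193)/3 = -(-164 + 784)*(-193)/3 = -620*(-193)/3 = -1/3*(-119660) = 119660/3)
(C(60, -534) - 143508) + 208914 = (119660/3 - 143508) + 208914 = -310864/3 + 208914 = 315878/3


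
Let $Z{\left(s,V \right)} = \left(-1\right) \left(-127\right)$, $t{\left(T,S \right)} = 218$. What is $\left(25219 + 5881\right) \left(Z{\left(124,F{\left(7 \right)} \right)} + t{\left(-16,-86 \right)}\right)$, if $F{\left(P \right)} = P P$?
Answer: $10729500$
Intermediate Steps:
$F{\left(P \right)} = P^{2}$
$Z{\left(s,V \right)} = 127$
$\left(25219 + 5881\right) \left(Z{\left(124,F{\left(7 \right)} \right)} + t{\left(-16,-86 \right)}\right) = \left(25219 + 5881\right) \left(127 + 218\right) = 31100 \cdot 345 = 10729500$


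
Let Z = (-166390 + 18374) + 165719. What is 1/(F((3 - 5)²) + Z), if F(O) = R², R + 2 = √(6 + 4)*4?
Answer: 17867/319227129 + 16*√10/319227129 ≈ 5.6128e-5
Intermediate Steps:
R = -2 + 4*√10 (R = -2 + √(6 + 4)*4 = -2 + √10*4 = -2 + 4*√10 ≈ 10.649)
F(O) = (-2 + 4*√10)²
Z = 17703 (Z = -148016 + 165719 = 17703)
1/(F((3 - 5)²) + Z) = 1/((164 - 16*√10) + 17703) = 1/(17867 - 16*√10)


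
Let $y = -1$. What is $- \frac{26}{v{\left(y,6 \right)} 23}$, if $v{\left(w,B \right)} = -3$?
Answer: $\frac{26}{69} \approx 0.37681$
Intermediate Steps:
$- \frac{26}{v{\left(y,6 \right)} 23} = - \frac{26}{\left(-3\right) 23} = - \frac{26}{-69} = \left(-26\right) \left(- \frac{1}{69}\right) = \frac{26}{69}$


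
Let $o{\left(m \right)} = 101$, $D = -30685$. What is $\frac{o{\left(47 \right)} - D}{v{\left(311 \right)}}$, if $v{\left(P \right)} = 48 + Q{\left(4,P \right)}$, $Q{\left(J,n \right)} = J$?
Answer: $\frac{15393}{26} \approx 592.04$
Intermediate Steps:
$v{\left(P \right)} = 52$ ($v{\left(P \right)} = 48 + 4 = 52$)
$\frac{o{\left(47 \right)} - D}{v{\left(311 \right)}} = \frac{101 - -30685}{52} = \left(101 + 30685\right) \frac{1}{52} = 30786 \cdot \frac{1}{52} = \frac{15393}{26}$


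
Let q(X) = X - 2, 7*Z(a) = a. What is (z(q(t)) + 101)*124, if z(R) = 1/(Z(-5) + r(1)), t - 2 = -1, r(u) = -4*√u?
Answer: 412424/33 ≈ 12498.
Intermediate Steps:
Z(a) = a/7
t = 1 (t = 2 - 1 = 1)
q(X) = -2 + X
z(R) = -7/33 (z(R) = 1/((⅐)*(-5) - 4*√1) = 1/(-5/7 - 4*1) = 1/(-5/7 - 4) = 1/(-33/7) = -7/33)
(z(q(t)) + 101)*124 = (-7/33 + 101)*124 = (3326/33)*124 = 412424/33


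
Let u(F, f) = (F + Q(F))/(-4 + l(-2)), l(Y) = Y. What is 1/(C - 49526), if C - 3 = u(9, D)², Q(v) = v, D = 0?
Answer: -1/49514 ≈ -2.0196e-5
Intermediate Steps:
u(F, f) = -F/3 (u(F, f) = (F + F)/(-4 - 2) = (2*F)/(-6) = (2*F)*(-⅙) = -F/3)
C = 12 (C = 3 + (-⅓*9)² = 3 + (-3)² = 3 + 9 = 12)
1/(C - 49526) = 1/(12 - 49526) = 1/(-49514) = -1/49514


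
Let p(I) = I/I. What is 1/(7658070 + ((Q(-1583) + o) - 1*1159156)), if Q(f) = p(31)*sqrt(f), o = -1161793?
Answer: 5337121/28484860570224 - I*sqrt(1583)/28484860570224 ≈ 1.8737e-7 - 1.3968e-12*I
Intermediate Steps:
p(I) = 1
Q(f) = sqrt(f) (Q(f) = 1*sqrt(f) = sqrt(f))
1/(7658070 + ((Q(-1583) + o) - 1*1159156)) = 1/(7658070 + ((sqrt(-1583) - 1161793) - 1*1159156)) = 1/(7658070 + ((I*sqrt(1583) - 1161793) - 1159156)) = 1/(7658070 + ((-1161793 + I*sqrt(1583)) - 1159156)) = 1/(7658070 + (-2320949 + I*sqrt(1583))) = 1/(5337121 + I*sqrt(1583))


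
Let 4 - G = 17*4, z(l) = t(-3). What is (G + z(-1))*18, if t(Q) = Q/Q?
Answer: -1134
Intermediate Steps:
t(Q) = 1
z(l) = 1
G = -64 (G = 4 - 17*4 = 4 - 1*68 = 4 - 68 = -64)
(G + z(-1))*18 = (-64 + 1)*18 = -63*18 = -1134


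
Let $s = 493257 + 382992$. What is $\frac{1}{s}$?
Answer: $\frac{1}{876249} \approx 1.1412 \cdot 10^{-6}$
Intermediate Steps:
$s = 876249$
$\frac{1}{s} = \frac{1}{876249}$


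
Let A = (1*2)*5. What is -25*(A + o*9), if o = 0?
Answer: -250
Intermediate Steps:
A = 10 (A = 2*5 = 10)
-25*(A + o*9) = -25*(10 + 0*9) = -25*(10 + 0) = -25*10 = -250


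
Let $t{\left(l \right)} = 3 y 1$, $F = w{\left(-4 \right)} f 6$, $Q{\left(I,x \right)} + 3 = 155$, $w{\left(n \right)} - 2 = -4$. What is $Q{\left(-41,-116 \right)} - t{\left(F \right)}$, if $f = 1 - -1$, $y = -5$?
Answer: $167$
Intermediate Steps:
$f = 2$ ($f = 1 + 1 = 2$)
$w{\left(n \right)} = -2$ ($w{\left(n \right)} = 2 - 4 = -2$)
$Q{\left(I,x \right)} = 152$ ($Q{\left(I,x \right)} = -3 + 155 = 152$)
$F = -24$ ($F = \left(-2\right) 2 \cdot 6 = \left(-4\right) 6 = -24$)
$t{\left(l \right)} = -15$ ($t{\left(l \right)} = 3 \left(-5\right) 1 = \left(-15\right) 1 = -15$)
$Q{\left(-41,-116 \right)} - t{\left(F \right)} = 152 - -15 = 152 + 15 = 167$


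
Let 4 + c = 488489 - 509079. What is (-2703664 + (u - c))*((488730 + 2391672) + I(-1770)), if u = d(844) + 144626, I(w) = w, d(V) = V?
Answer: -7304816563200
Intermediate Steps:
c = -20594 (c = -4 + (488489 - 509079) = -4 - 20590 = -20594)
u = 145470 (u = 844 + 144626 = 145470)
(-2703664 + (u - c))*((488730 + 2391672) + I(-1770)) = (-2703664 + (145470 - 1*(-20594)))*((488730 + 2391672) - 1770) = (-2703664 + (145470 + 20594))*(2880402 - 1770) = (-2703664 + 166064)*2878632 = -2537600*2878632 = -7304816563200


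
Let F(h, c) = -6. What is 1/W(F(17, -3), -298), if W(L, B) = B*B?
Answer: 1/88804 ≈ 1.1261e-5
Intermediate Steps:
W(L, B) = B**2
1/W(F(17, -3), -298) = 1/((-298)**2) = 1/88804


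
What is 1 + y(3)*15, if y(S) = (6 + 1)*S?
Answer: 316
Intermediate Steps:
y(S) = 7*S
1 + y(3)*15 = 1 + (7*3)*15 = 1 + 21*15 = 1 + 315 = 316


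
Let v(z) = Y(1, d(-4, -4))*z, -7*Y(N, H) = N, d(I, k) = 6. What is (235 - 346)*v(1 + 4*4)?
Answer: 1887/7 ≈ 269.57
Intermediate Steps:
Y(N, H) = -N/7
v(z) = -z/7 (v(z) = (-⅐*1)*z = -z/7)
(235 - 346)*v(1 + 4*4) = (235 - 346)*(-(1 + 4*4)/7) = -(-111)*(1 + 16)/7 = -(-111)*17/7 = -111*(-17/7) = 1887/7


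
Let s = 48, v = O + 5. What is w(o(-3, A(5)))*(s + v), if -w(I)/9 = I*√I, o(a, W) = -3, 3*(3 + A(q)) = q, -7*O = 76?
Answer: 7965*I*√3/7 ≈ 1970.8*I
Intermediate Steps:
O = -76/7 (O = -⅐*76 = -76/7 ≈ -10.857)
A(q) = -3 + q/3
v = -41/7 (v = -76/7 + 5 = -41/7 ≈ -5.8571)
w(I) = -9*I^(3/2) (w(I) = -9*I*√I = -9*I^(3/2))
w(o(-3, A(5)))*(s + v) = (-(-27)*I*√3)*(48 - 41/7) = -(-27)*I*√3*(295/7) = (27*I*√3)*(295/7) = 7965*I*√3/7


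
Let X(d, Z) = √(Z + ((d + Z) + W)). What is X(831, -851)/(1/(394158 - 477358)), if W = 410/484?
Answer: -41600*I*√421154/11 ≈ -2.4543e+6*I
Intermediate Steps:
W = 205/242 (W = 410*(1/484) = 205/242 ≈ 0.84711)
X(d, Z) = √(205/242 + d + 2*Z) (X(d, Z) = √(Z + ((d + Z) + 205/242)) = √(Z + ((Z + d) + 205/242)) = √(Z + (205/242 + Z + d)) = √(205/242 + d + 2*Z))
X(831, -851)/(1/(394158 - 477358)) = (√(410 + 484*831 + 968*(-851))/22)/(1/(394158 - 477358)) = (√(410 + 402204 - 823768)/22)/(1/(-83200)) = (√(-421154)/22)/(-1/83200) = ((I*√421154)/22)*(-83200) = (I*√421154/22)*(-83200) = -41600*I*√421154/11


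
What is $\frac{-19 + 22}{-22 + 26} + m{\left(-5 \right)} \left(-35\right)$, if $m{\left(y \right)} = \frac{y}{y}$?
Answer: $- \frac{137}{4} \approx -34.25$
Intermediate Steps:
$m{\left(y \right)} = 1$
$\frac{-19 + 22}{-22 + 26} + m{\left(-5 \right)} \left(-35\right) = \frac{-19 + 22}{-22 + 26} + 1 \left(-35\right) = \frac{3}{4} - 35 = - \frac{137}{4}$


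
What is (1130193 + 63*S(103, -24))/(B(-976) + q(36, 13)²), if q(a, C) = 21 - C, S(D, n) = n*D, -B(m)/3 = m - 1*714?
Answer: 57321/302 ≈ 189.80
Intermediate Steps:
B(m) = 2142 - 3*m (B(m) = -3*(m - 1*714) = -3*(m - 714) = -3*(-714 + m) = 2142 - 3*m)
S(D, n) = D*n
(1130193 + 63*S(103, -24))/(B(-976) + q(36, 13)²) = (1130193 + 63*(103*(-24)))/((2142 - 3*(-976)) + (21 - 1*13)²) = (1130193 + 63*(-2472))/((2142 + 2928) + (21 - 13)²) = (1130193 - 155736)/(5070 + 8²) = 974457/(5070 + 64) = 974457/5134 = 974457*(1/5134) = 57321/302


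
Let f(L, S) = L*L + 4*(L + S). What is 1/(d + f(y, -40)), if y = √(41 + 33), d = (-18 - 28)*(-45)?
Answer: 62/122971 - √74/983768 ≈ 0.00049544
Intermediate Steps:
d = 2070 (d = -46*(-45) = 2070)
y = √74 ≈ 8.6023
f(L, S) = L² + 4*L + 4*S (f(L, S) = L² + (4*L + 4*S) = L² + 4*L + 4*S)
1/(d + f(y, -40)) = 1/(2070 + ((√74)² + 4*√74 + 4*(-40))) = 1/(2070 + (74 + 4*√74 - 160)) = 1/(2070 + (-86 + 4*√74)) = 1/(1984 + 4*√74)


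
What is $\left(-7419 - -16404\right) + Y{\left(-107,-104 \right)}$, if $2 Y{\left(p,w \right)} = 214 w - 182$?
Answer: $-2234$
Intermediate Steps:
$Y{\left(p,w \right)} = -91 + 107 w$ ($Y{\left(p,w \right)} = \frac{214 w - 182}{2} = \frac{-182 + 214 w}{2} = -91 + 107 w$)
$\left(-7419 - -16404\right) + Y{\left(-107,-104 \right)} = \left(-7419 - -16404\right) + \left(-91 + 107 \left(-104\right)\right) = \left(-7419 + 16404\right) - 11219 = 8985 - 11219 = -2234$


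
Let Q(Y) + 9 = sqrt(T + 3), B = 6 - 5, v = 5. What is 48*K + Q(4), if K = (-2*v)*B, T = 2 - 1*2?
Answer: -489 + sqrt(3) ≈ -487.27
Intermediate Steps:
B = 1
T = 0 (T = 2 - 2 = 0)
K = -10 (K = -2*5*1 = -10*1 = -10)
Q(Y) = -9 + sqrt(3) (Q(Y) = -9 + sqrt(0 + 3) = -9 + sqrt(3))
48*K + Q(4) = 48*(-10) + (-9 + sqrt(3)) = -480 + (-9 + sqrt(3)) = -489 + sqrt(3)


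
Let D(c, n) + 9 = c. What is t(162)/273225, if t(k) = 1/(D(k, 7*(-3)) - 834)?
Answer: -1/186066225 ≈ -5.3744e-9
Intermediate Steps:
D(c, n) = -9 + c
t(k) = 1/(-843 + k) (t(k) = 1/((-9 + k) - 834) = 1/(-843 + k))
t(162)/273225 = 1/((-843 + 162)*273225) = (1/273225)/(-681) = -1/681*1/273225 = -1/186066225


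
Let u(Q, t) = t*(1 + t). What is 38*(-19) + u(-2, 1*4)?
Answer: -702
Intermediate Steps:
38*(-19) + u(-2, 1*4) = 38*(-19) + (1*4)*(1 + 1*4) = -722 + 4*(1 + 4) = -722 + 4*5 = -722 + 20 = -702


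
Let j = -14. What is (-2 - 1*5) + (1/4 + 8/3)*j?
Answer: -287/6 ≈ -47.833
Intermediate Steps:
(-2 - 1*5) + (1/4 + 8/3)*j = (-2 - 1*5) + (1/4 + 8/3)*(-14) = (-2 - 5) + (1*(¼) + 8*(⅓))*(-14) = -7 + (¼ + 8/3)*(-14) = -7 + (35/12)*(-14) = -7 - 245/6 = -287/6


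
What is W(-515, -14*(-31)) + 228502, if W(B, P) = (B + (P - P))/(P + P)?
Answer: 198339221/868 ≈ 2.2850e+5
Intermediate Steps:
W(B, P) = B/(2*P) (W(B, P) = (B + 0)/((2*P)) = B*(1/(2*P)) = B/(2*P))
W(-515, -14*(-31)) + 228502 = (1/2)*(-515)/(-14*(-31)) + 228502 = (1/2)*(-515)/434 + 228502 = (1/2)*(-515)*(1/434) + 228502 = -515/868 + 228502 = 198339221/868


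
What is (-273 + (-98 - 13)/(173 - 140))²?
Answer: 9241600/121 ≈ 76377.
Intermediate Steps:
(-273 + (-98 - 13)/(173 - 140))² = (-273 - 111/33)² = (-273 - 111*1/33)² = (-273 - 37/11)² = (-3040/11)² = 9241600/121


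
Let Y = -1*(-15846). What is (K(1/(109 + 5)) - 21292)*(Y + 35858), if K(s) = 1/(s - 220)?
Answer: -27609014738128/25079 ≈ -1.1009e+9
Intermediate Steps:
K(s) = 1/(-220 + s)
Y = 15846
(K(1/(109 + 5)) - 21292)*(Y + 35858) = (1/(-220 + 1/(109 + 5)) - 21292)*(15846 + 35858) = (1/(-220 + 1/114) - 21292)*51704 = (1/(-25079/114) - 21292)*51704 = (-114/25079 - 21292)*51704 = -533982182/25079*51704 = -27609014738128/25079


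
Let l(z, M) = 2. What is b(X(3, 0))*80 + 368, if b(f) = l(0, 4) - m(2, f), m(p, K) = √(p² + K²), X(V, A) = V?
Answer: 528 - 80*√13 ≈ 239.56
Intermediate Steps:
m(p, K) = √(K² + p²)
b(f) = 2 - √(4 + f²) (b(f) = 2 - √(f² + 2²) = 2 - √(f² + 4) = 2 - √(4 + f²))
b(X(3, 0))*80 + 368 = (2 - √(4 + 3²))*80 + 368 = (2 - √(4 + 9))*80 + 368 = (2 - √13)*80 + 368 = (160 - 80*√13) + 368 = 528 - 80*√13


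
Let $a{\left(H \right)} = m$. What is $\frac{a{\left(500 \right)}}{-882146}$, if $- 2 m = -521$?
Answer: $- \frac{521}{1764292} \approx -0.0002953$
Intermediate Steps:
$m = \frac{521}{2}$ ($m = \left(- \frac{1}{2}\right) \left(-521\right) = \frac{521}{2} \approx 260.5$)
$a{\left(H \right)} = \frac{521}{2}$
$\frac{a{\left(500 \right)}}{-882146} = \frac{521}{2 \left(-882146\right)} = \frac{521}{2} \left(- \frac{1}{882146}\right) = - \frac{521}{1764292}$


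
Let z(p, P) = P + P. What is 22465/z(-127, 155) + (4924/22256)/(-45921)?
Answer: 573990695285/7920637764 ≈ 72.468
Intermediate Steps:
z(p, P) = 2*P
22465/z(-127, 155) + (4924/22256)/(-45921) = 22465/((2*155)) + (4924/22256)/(-45921) = 22465/310 + (4924*(1/22256))*(-1/45921) = 22465*(1/310) + (1231/5564)*(-1/45921) = 4493/62 - 1231/255504444 = 573990695285/7920637764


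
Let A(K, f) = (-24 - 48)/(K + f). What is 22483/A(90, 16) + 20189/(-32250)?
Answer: -6404965759/193500 ≈ -33101.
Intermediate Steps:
A(K, f) = -72/(K + f)
22483/A(90, 16) + 20189/(-32250) = 22483/((-72/(90 + 16))) + 20189/(-32250) = 22483/((-72/106)) + 20189*(-1/32250) = 22483/((-72*1/106)) - 20189/32250 = 22483/(-36/53) - 20189/32250 = 22483*(-53/36) - 20189/32250 = -1191599/36 - 20189/32250 = -6404965759/193500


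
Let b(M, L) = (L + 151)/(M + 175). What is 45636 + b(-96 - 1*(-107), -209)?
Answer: 4244119/93 ≈ 45636.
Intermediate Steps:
b(M, L) = (151 + L)/(175 + M)
45636 + b(-96 - 1*(-107), -209) = 45636 + (151 - 209)/(175 + (-96 - 1*(-107))) = 45636 - 58/(175 + (-96 + 107)) = 45636 - 58/(175 + 11) = 45636 - 58/186 = 45636 + (1/186)*(-58) = 45636 - 29/93 = 4244119/93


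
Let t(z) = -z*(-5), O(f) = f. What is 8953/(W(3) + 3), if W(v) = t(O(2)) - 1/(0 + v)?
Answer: 26859/38 ≈ 706.82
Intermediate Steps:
t(z) = 5*z
W(v) = 10 - 1/v (W(v) = 5*2 - 1/(0 + v) = 10 - 1/v)
8953/(W(3) + 3) = 8953/((10 - 1/3) + 3) = 8953/((10 - 1*⅓) + 3) = 8953/((10 - ⅓) + 3) = 8953/(29/3 + 3) = 8953/(38/3) = (3/38)*8953 = 26859/38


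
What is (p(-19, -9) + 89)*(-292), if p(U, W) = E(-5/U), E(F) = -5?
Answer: -24528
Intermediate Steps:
p(U, W) = -5
(p(-19, -9) + 89)*(-292) = (-5 + 89)*(-292) = 84*(-292) = -24528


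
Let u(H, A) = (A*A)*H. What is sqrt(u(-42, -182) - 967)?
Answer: 5*I*sqrt(55687) ≈ 1179.9*I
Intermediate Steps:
u(H, A) = H*A**2 (u(H, A) = A**2*H = H*A**2)
sqrt(u(-42, -182) - 967) = sqrt(-42*(-182)**2 - 967) = sqrt(-42*33124 - 967) = sqrt(-1391208 - 967) = sqrt(-1392175) = 5*I*sqrt(55687)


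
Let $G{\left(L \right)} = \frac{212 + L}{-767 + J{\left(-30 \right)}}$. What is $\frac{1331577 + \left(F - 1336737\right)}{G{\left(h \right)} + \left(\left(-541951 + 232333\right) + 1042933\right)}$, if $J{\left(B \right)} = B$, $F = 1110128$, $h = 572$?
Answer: $\frac{880659496}{584451271} \approx 1.5068$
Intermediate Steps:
$G{\left(L \right)} = - \frac{212}{797} - \frac{L}{797}$ ($G{\left(L \right)} = \frac{212 + L}{-767 - 30} = \frac{212 + L}{-797} = \left(212 + L\right) \left(- \frac{1}{797}\right) = - \frac{212}{797} - \frac{L}{797}$)
$\frac{1331577 + \left(F - 1336737\right)}{G{\left(h \right)} + \left(\left(-541951 + 232333\right) + 1042933\right)} = \frac{1331577 + \left(1110128 - 1336737\right)}{\left(- \frac{212}{797} - \frac{572}{797}\right) + \left(\left(-541951 + 232333\right) + 1042933\right)} = \frac{1331577 + \left(1110128 - 1336737\right)}{\left(- \frac{212}{797} - \frac{572}{797}\right) + \left(-309618 + 1042933\right)} = \frac{1331577 - 226609}{- \frac{784}{797} + 733315} = \frac{1104968}{\frac{584451271}{797}} = 1104968 \cdot \frac{797}{584451271} = \frac{880659496}{584451271}$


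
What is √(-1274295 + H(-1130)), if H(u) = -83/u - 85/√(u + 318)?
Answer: √(-67053108623177390 + 11016454750*I*√203)/229390 ≈ 0.0013212 + 1128.8*I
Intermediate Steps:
H(u) = -85/√(318 + u) - 83/u (H(u) = -83/u - 85/√(318 + u) = -85/√(318 + u) - 83/u)
√(-1274295 + H(-1130)) = √(-1274295 + (-85/√(318 - 1130) - 83/(-1130))) = √(-1274295 + (-(-85)*I*√203/406 - 83*(-1/1130))) = √(-1274295 + (-(-85)*I*√203/406 + 83/1130)) = √(-1274295 + (85*I*√203/406 + 83/1130)) = √(-1274295 + (83/1130 + 85*I*√203/406)) = √(-1439953267/1130 + 85*I*√203/406)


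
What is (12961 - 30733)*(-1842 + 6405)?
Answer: -81093636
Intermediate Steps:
(12961 - 30733)*(-1842 + 6405) = -17772*4563 = -81093636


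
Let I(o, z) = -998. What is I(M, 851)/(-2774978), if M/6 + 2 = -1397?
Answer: 499/1387489 ≈ 0.00035964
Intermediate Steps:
M = -8394 (M = -12 + 6*(-1397) = -12 - 8382 = -8394)
I(M, 851)/(-2774978) = -998/(-2774978) = -998*(-1/2774978) = 499/1387489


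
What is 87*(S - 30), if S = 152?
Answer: 10614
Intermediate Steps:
87*(S - 30) = 87*(152 - 30) = 87*122 = 10614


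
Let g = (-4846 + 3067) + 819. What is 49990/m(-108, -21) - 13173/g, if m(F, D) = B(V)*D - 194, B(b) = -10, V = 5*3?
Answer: 1004191/320 ≈ 3138.1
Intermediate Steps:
V = 15
g = -960 (g = -1779 + 819 = -960)
m(F, D) = -194 - 10*D (m(F, D) = -10*D - 194 = -194 - 10*D)
49990/m(-108, -21) - 13173/g = 49990/(-194 - 10*(-21)) - 13173/(-960) = 49990/(-194 + 210) - 13173*(-1/960) = 49990/16 + 4391/320 = 49990*(1/16) + 4391/320 = 24995/8 + 4391/320 = 1004191/320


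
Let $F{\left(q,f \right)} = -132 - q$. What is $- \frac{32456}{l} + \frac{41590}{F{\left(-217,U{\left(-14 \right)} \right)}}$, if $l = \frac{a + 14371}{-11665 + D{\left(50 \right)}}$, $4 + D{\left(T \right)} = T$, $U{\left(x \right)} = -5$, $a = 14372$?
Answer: $\frac{2216630254}{162877} \approx 13609.0$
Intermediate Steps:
$D{\left(T \right)} = -4 + T$
$l = - \frac{9581}{3873}$ ($l = \frac{14372 + 14371}{-11665 + \left(-4 + 50\right)} = \frac{28743}{-11665 + 46} = \frac{28743}{-11619} = 28743 \left(- \frac{1}{11619}\right) = - \frac{9581}{3873} \approx -2.4738$)
$- \frac{32456}{l} + \frac{41590}{F{\left(-217,U{\left(-14 \right)} \right)}} = - \frac{32456}{- \frac{9581}{3873}} + \frac{41590}{-132 - -217} = \left(-32456\right) \left(- \frac{3873}{9581}\right) + \frac{41590}{-132 + 217} = \frac{125702088}{9581} + \frac{41590}{85} = \frac{125702088}{9581} + 41590 \cdot \frac{1}{85} = \frac{125702088}{9581} + \frac{8318}{17} = \frac{2216630254}{162877}$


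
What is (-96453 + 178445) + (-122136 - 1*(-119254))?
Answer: 79110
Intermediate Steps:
(-96453 + 178445) + (-122136 - 1*(-119254)) = 81992 + (-122136 + 119254) = 81992 - 2882 = 79110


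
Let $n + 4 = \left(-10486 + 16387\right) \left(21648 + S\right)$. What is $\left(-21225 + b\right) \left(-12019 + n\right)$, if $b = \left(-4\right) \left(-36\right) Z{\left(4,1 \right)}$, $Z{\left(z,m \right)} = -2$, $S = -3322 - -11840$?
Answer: $-3829261142559$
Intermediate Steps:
$S = 8518$ ($S = -3322 + 11840 = 8518$)
$b = -288$ ($b = \left(-4\right) \left(-36\right) \left(-2\right) = 144 \left(-2\right) = -288$)
$n = 178009562$ ($n = -4 + \left(-10486 + 16387\right) \left(21648 + 8518\right) = -4 + 5901 \cdot 30166 = -4 + 178009566 = 178009562$)
$\left(-21225 + b\right) \left(-12019 + n\right) = \left(-21225 - 288\right) \left(-12019 + 178009562\right) = \left(-21513\right) 177997543 = -3829261142559$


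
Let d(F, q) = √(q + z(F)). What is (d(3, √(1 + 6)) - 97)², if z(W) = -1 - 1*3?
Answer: (97 - I*√(4 - √7))² ≈ 9407.6 - 225.8*I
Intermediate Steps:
z(W) = -4 (z(W) = -1 - 3 = -4)
d(F, q) = √(-4 + q) (d(F, q) = √(q - 4) = √(-4 + q))
(d(3, √(1 + 6)) - 97)² = (√(-4 + √(1 + 6)) - 97)² = (√(-4 + √7) - 97)² = (-97 + √(-4 + √7))²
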